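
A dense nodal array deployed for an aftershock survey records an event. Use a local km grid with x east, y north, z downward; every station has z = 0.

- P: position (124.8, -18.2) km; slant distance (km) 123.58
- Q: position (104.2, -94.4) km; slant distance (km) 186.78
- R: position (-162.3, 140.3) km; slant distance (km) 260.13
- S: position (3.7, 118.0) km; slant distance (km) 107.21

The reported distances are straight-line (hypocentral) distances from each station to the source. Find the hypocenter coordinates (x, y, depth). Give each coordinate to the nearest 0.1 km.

Each station gives a sphere (x−x_i)² + (y−y_i)² + z² = d_i² (stations at z=0).
Subtracting the P sphere from Q and R: z² cancels, leaving linear equations in x and y:
-41.2 x − 152.4 y = -15752.03
-574.2 x + 317.0 y = -22276.50
Solving: x ≈ 83.409, y ≈ 80.811 km (keep extra digits for the depth step; rounded: 83.4, 80.8).
Then from the P sphere: z² = 123.58² − (x − 124.8)² − (y + 18.2)² with x = 83.409, y = 80.811, so z ≈ 61.283 ≈ 61.3 km.

(83.4, 80.8, 61.3)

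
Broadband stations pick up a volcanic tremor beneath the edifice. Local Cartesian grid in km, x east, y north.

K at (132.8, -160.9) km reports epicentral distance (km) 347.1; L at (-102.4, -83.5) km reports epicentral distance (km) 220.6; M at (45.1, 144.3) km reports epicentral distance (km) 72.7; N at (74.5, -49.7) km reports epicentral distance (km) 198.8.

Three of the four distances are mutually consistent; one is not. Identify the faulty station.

Solve using three stations at a time. Using L, M, N (subtract circle equations pairwise → linear system) gives (x, y) ≈ (-24.3, 122.8).
Distances from that point to each station vs reported:
  K: calculated 324.3 vs reported 347.1 → residual 22.8 km
  L: calculated 220.6 vs reported 220.6 → residual 0.0 km
  M: calculated 72.7 vs reported 72.7 → residual 0.0 km
  N: calculated 198.8 vs reported 198.8 → residual 0.0 km
L, M, N are mutually consistent (residuals ≈ 0); K is off by 22.8 km.

K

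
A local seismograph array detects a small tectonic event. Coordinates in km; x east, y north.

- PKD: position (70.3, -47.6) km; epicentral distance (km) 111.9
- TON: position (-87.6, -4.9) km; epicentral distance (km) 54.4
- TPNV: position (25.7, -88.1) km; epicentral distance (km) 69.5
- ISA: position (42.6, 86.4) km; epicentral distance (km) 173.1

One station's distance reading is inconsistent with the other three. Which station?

Solve using three stations at a time. Using PKD, TPNV, ISA (subtract circle equations pairwise → linear system) gives (x, y) ≈ (-40.2, -65.7).
Distances from that point to each station vs reported:
  PKD: calculated 112.0 vs reported 111.9 → residual 0.1 km
  TON: calculated 77.1 vs reported 54.4 → residual 22.7 km
  TPNV: calculated 69.6 vs reported 69.5 → residual 0.1 km
  ISA: calculated 173.2 vs reported 173.1 → residual 0.1 km
PKD, TPNV, ISA are mutually consistent (residuals ≈ 0); TON is off by 22.7 km.

TON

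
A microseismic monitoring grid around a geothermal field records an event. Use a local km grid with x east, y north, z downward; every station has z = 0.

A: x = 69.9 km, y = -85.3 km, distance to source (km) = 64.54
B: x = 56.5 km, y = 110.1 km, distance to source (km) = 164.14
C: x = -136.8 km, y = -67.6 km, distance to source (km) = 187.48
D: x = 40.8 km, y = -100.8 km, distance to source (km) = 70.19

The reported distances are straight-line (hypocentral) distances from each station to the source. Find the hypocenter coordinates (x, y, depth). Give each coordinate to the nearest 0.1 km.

x ≈ 44.0 km, y ≈ -47.2 km, depth ≈ 45.2 km

Each station gives a sphere (x−x_i)² + (y−y_i)² + z² = d_i² (stations at z=0).
Subtracting the A sphere from B and C: z² cancels, leaving linear equations in x and y:
-26.8 x + 390.8 y = -19624.37
-413.4 x + 35.4 y = -19861.44
Solving: x ≈ 44.002, y ≈ -47.198 km (keep extra digits for the depth step; rounded: 44.0, -47.2).
Then from the A sphere: z² = 64.54² − (x − 69.9)² − (y + 85.3)² with x = 44.002, y = -47.198, so z ≈ 45.199 ≈ 45.2 km.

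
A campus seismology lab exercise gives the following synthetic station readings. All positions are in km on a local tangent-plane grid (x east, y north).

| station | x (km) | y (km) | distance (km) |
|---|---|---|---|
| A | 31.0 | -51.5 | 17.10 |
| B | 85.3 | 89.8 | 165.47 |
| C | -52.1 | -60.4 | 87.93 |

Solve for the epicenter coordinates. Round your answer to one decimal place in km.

Circle about each station: (x − 31.0)² + (y + 51.5)² = 17.10²; (x − 85.3)² + (y − 89.8)² = 165.47²; (x + 52.1)² + (y + 60.4)² = 87.93².
Subtracting pairs of circle equations eliminates x²+y² and gives linear equations (the radical axes):
108.6 x + 282.6 y = -15361.03
-166.2 x − 17.8 y = -4689.95
Solving the 2×2 system: x ≈ 35.5, y ≈ -68.0 km.
Check against A (with the unrounded x, y): √((x − 31.0)²+(y + 51.5)²) = 17.10 ≈ 17.10 km. ✓

35.5 km east, -68.0 km north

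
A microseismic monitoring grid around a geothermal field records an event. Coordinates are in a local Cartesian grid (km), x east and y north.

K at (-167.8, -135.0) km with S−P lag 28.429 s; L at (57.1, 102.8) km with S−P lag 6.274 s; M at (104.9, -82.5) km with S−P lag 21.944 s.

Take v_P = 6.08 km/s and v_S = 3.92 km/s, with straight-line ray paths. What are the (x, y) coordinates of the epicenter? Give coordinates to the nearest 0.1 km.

Distance from S−P lag: d = Δt · v_P v_S / (v_P − v_S) = Δt · (6.08·3.92)/(6.08−3.92) ≈ 11.0341·Δt.
So d_K = 313.69, d_L = 69.23, d_M = 242.13 km.
Circle about each station: (x + 167.8)² + (y + 135.0)² = 313.69²; (x − 57.1)² + (y − 102.8)² = 69.23²; (x − 104.9)² + (y + 82.5)² = 242.13².
Subtracting the K equation from the L and M equations removes the quadratic terms:
449.8 x + 475.6 y = 61055.03
545.4 x + 105.0 y = 11202.90
Solving the 2×2 system: x ≈ -5.1, y ≈ 133.2 km.
Check against K (with the unrounded x, y): √((x + 167.8)²+(y + 135.0)²) = 313.69 ≈ 313.69 km. ✓

-5.1 km east, 133.2 km north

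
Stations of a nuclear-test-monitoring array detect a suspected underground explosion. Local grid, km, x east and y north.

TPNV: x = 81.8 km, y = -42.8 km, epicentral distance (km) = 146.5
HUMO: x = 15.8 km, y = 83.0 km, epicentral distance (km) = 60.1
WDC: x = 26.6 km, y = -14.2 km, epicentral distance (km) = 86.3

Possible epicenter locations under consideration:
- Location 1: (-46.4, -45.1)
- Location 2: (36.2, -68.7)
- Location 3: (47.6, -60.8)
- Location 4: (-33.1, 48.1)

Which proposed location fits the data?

For each candidate, compare |candidate − station| to the reported distance:
Location 1: residuals TPNV 18.3, HUMO 82.3, WDC 7.0 → max 82.3 km
Location 2: residuals TPNV 94.1, HUMO 93.0, WDC 31.0 → max 94.1 km
Location 3: residuals TPNV 107.9, HUMO 87.2, WDC 35.2 → max 107.9 km
Location 4: residuals TPNV 0.0, HUMO 0.0, WDC 0.0 → max 0.0 km
Only Location 4 has all residuals ≈ 0.

Location 4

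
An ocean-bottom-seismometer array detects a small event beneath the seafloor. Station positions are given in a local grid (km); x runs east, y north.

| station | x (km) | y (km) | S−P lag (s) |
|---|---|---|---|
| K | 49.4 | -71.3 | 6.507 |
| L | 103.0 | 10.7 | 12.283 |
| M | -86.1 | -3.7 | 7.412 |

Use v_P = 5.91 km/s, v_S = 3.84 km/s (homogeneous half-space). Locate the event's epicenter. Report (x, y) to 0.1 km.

(-18.1, -48.2)

Distance from S−P lag: d = Δt · v_P v_S / (v_P − v_S) = Δt · (5.91·3.84)/(5.91−3.84) ≈ 10.9635·Δt.
So d_K = 71.34, d_L = 134.66, d_M = 81.26 km.
Circle about each station: (x − 49.4)² + (y + 71.3)² = 71.34²; (x − 103.0)² + (y − 10.7)² = 134.66²; (x + 86.1)² + (y + 3.7)² = 81.26².
Subtracting pairs of circle equations eliminates x²+y² and gives linear equations (the radical axes):
107.2 x + 164.0 y = -9844.48
-271.0 x + 135.2 y = -1610.94
Solving the 2×2 system: x ≈ -18.1, y ≈ -48.2 km.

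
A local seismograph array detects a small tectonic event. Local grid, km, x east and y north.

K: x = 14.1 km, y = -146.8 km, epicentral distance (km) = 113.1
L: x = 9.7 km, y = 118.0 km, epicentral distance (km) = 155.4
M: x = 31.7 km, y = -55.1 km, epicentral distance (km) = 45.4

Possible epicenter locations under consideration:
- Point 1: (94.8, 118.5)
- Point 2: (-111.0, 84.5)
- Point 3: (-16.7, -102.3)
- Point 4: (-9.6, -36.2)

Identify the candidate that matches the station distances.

Point 4

For each candidate, compare |candidate − station| to the reported distance:
Point 1: residuals K 164.2, L 70.3, M 139.3 → max 164.2 km
Point 2: residuals K 149.9, L 30.1, M 154.2 → max 154.2 km
Point 3: residuals K 59.0, L 66.5, M 22.2 → max 66.5 km
Point 4: residuals K 0.0, L 0.0, M 0.0 → max 0.0 km
Only Point 4 has all residuals ≈ 0.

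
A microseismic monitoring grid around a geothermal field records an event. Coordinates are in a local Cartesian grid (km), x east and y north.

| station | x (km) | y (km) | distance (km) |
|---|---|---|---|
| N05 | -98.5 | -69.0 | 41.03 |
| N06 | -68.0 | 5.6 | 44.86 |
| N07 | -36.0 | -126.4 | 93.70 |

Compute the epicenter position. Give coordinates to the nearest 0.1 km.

Circle about each station: (x + 98.5)² + (y + 69.0)² = 41.03²; (x + 68.0)² + (y − 5.6)² = 44.86²; (x + 36.0)² + (y + 126.4)² = 93.70².
Subtracting pairs of circle equations eliminates x²+y² and gives linear equations (the radical axes):
61.0 x + 149.2 y = -10136.85
125.0 x − 114.8 y = -4286.52
Solving the 2×2 system: x ≈ -70.3, y ≈ -39.2 km.

-70.3 km east, -39.2 km north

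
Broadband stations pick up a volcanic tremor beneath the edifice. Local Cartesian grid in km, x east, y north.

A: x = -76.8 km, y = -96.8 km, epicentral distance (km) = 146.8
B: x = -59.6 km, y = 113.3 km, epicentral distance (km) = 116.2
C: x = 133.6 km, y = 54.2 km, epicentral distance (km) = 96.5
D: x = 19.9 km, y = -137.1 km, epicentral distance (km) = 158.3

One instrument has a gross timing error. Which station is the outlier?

C

Solve using three stations at a time. Using A, B, D (subtract circle equations pairwise → linear system) gives (x, y) ≈ (10.9, 20.9).
Distances from that point to each station vs reported:
  A: calculated 146.8 vs reported 146.8 → residual 0.0 km
  B: calculated 116.2 vs reported 116.2 → residual 0.0 km
  C: calculated 127.2 vs reported 96.5 → residual 30.7 km
  D: calculated 158.3 vs reported 158.3 → residual 0.0 km
A, B, D are mutually consistent (residuals ≈ 0); C is off by 30.7 km.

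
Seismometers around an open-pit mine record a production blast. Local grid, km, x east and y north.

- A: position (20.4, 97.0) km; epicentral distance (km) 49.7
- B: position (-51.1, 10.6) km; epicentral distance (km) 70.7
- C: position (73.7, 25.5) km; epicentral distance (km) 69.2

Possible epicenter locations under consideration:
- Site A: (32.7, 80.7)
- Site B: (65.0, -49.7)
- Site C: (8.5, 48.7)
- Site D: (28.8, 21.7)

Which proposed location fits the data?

For each candidate, compare |candidate − station| to the reported distance:
Site A: residuals A 29.3, B 38.6, C 0.4 → max 38.6 km
Site B: residuals A 103.6, B 60.1, C 6.5 → max 103.6 km
Site C: residuals A 0.0, B 0.0, C 0.0 → max 0.0 km
Site D: residuals A 26.1, B 10.0, C 24.1 → max 26.1 km
Only Site C has all residuals ≈ 0.

Site C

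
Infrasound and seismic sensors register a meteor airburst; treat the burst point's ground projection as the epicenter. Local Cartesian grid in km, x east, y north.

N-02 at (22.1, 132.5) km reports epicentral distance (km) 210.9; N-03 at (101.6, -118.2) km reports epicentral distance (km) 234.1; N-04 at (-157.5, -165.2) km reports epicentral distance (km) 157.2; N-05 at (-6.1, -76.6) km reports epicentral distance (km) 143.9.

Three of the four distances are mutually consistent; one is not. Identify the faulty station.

N-03

Solve using three stations at a time. Using N-02, N-04, N-05 (subtract circle equations pairwise → linear system) gives (x, y) ≈ (-133.6, -9.8).
Distances from that point to each station vs reported:
  N-02: calculated 210.9 vs reported 210.9 → residual 0.0 km
  N-03: calculated 259.0 vs reported 234.1 → residual 24.9 km
  N-04: calculated 157.2 vs reported 157.2 → residual 0.0 km
  N-05: calculated 143.9 vs reported 143.9 → residual 0.0 km
N-02, N-04, N-05 are mutually consistent (residuals ≈ 0); N-03 is off by 24.9 km.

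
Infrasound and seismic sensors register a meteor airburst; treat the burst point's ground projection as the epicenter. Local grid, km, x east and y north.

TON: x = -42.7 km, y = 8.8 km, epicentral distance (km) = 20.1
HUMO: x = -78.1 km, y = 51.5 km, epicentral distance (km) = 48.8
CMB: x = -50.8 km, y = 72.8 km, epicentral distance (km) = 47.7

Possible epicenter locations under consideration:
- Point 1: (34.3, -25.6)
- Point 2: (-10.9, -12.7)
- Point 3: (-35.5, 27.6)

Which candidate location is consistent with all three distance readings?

For each candidate, compare |candidate − station| to the reported distance:
Point 1: residuals TON 64.2, HUMO 87.5, CMB 82.4 → max 87.5 km
Point 2: residuals TON 18.3, HUMO 44.1, CMB 46.7 → max 46.7 km
Point 3: residuals TON 0.0, HUMO 0.0, CMB 0.0 → max 0.0 km
Only Point 3 has all residuals ≈ 0.

Point 3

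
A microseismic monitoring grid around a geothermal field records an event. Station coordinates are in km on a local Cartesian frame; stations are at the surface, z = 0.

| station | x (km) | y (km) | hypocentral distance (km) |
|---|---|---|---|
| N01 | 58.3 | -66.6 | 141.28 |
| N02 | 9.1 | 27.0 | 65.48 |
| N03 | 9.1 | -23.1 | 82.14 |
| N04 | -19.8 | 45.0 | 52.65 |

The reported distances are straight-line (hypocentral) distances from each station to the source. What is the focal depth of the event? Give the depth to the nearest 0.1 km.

Each station gives a sphere (x−x_i)² + (y−y_i)² + z² = d_i² (stations at z=0).
Subtracting the N01 sphere from N02 and N03: z² cancels, leaving linear equations in x and y:
-98.4 x + 187.2 y = 8649.77
-98.4 x + 87.0 y = 5995.03
Solving: x ≈ -37.500, y ≈ 26.494 km (keep extra digits for the depth step; rounded: -37.5, 26.5).
Then from the N01 sphere: z² = 141.28² − (x − 58.3)² − (y + 66.6)² with x = -37.500, y = 26.494, so z ≈ 45.999 ≈ 46.0 km.
Check against N04 (with the unrounded solution): distance 52.65 ≈ 52.65 km. ✓

z ≈ 46.0 km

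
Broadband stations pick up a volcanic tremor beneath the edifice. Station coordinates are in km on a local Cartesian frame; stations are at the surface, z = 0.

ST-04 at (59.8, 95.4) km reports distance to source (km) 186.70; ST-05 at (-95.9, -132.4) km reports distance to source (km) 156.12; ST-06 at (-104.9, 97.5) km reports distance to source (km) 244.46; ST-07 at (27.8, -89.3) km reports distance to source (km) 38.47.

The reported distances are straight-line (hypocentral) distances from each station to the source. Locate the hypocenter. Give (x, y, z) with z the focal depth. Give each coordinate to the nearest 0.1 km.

(50.7, -88.5, 30.9)

Each station gives a sphere (x−x_i)² + (y−y_i)² + z² = d_i² (stations at z=0).
Subtracting the ST-04 sphere from ST-05 and ST-06: z² cancels, leaving linear equations in x and y:
-311.4 x − 455.6 y = 24532.81
-329.4 x + 4.2 y = -17070.74
Solving: x ≈ 50.695, y ≈ -88.497 km (keep extra digits for the depth step; rounded: 50.7, -88.5).
Then from the ST-04 sphere: z² = 186.70² − (x − 59.8)² − (y − 95.4)² with x = 50.695, y = -88.497, so z ≈ 30.917 ≈ 30.9 km.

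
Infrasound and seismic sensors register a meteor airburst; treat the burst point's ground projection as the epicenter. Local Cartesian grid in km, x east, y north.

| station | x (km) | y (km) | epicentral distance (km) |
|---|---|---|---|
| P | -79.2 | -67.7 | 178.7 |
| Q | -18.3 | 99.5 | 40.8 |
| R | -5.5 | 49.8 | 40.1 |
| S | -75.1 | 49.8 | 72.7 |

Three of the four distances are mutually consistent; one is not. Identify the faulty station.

Solve using three stations at a time. Using P, Q, R (subtract circle equations pairwise → linear system) gives (x, y) ≈ (18.5, 81.9).
Distances from that point to each station vs reported:
  P: calculated 178.7 vs reported 178.7 → residual 0.0 km
  Q: calculated 40.8 vs reported 40.8 → residual 0.0 km
  R: calculated 40.1 vs reported 40.1 → residual 0.0 km
  S: calculated 99.0 vs reported 72.7 → residual 26.3 km
P, Q, R are mutually consistent (residuals ≈ 0); S is off by 26.3 km.

S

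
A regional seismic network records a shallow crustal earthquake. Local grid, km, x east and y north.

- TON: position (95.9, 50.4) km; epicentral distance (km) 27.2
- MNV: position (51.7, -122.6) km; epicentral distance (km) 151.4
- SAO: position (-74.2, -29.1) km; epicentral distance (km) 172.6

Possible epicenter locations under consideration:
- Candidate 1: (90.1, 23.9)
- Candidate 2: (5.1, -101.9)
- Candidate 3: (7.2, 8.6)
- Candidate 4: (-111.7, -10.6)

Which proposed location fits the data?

For each candidate, compare |candidate − station| to the reported distance:
Candidate 1: residuals TON 0.1, MNV 0.0, SAO 0.0 → max 0.1 km
Candidate 2: residuals TON 150.1, MNV 100.4, SAO 65.0 → max 150.1 km
Candidate 3: residuals TON 70.9, MNV 12.9, SAO 82.9 → max 82.9 km
Candidate 4: residuals TON 189.2, MNV 46.7, SAO 130.8 → max 189.2 km
Only Candidate 1 has all residuals ≈ 0.

Candidate 1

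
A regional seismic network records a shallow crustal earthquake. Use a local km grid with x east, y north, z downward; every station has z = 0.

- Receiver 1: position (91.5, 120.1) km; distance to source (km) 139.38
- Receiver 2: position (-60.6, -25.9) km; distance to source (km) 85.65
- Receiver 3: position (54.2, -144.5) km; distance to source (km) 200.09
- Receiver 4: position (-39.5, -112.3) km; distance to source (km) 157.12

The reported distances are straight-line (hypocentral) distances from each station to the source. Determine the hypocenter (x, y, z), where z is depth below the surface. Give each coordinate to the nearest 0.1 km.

Each station gives a sphere (x−x_i)² + (y−y_i)² + z² = d_i² (stations at z=0).
Subtracting the Receiver 1 sphere from Receiver 2 and Receiver 3: z² cancels, leaving linear equations in x and y:
-304.2 x − 292.0 y = -6362.23
-74.6 x − 529.2 y = -19587.59
Solving: x ≈ -16.902, y ≈ 39.396 km (keep extra digits for the depth step; rounded: -16.9, 39.4).
Then from the Receiver 1 sphere: z² = 139.38² − (x − 91.5)² − (y − 120.1)² with x = -16.902, y = 39.396, so z ≈ 34.098 ≈ 34.1 km.

x ≈ -16.9 km, y ≈ 39.4 km, depth ≈ 34.1 km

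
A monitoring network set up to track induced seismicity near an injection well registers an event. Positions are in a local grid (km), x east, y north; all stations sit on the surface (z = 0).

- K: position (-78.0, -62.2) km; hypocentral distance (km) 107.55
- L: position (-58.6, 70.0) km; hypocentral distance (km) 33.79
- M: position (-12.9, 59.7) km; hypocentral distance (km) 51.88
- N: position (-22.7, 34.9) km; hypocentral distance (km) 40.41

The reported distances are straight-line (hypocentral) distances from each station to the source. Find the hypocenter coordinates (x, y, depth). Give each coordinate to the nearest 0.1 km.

x ≈ -57.9 km, y ≈ 41.8 km, depth ≈ 18.6 km

Each station gives a sphere (x−x_i)² + (y−y_i)² + z² = d_i² (stations at z=0).
Subtracting the K sphere from L and M: z² cancels, leaving linear equations in x and y:
38.8 x + 264.4 y = 8806.36
130.2 x + 243.8 y = 2653.13
Solving: x ≈ -57.900, y ≈ 41.804 km (keep extra digits for the depth step; rounded: -57.9, 41.8).
Then from the K sphere: z² = 107.55² − (x + 78.0)² − (y + 62.2)² with x = -57.900, y = 41.804, so z ≈ 18.605 ≈ 18.6 km.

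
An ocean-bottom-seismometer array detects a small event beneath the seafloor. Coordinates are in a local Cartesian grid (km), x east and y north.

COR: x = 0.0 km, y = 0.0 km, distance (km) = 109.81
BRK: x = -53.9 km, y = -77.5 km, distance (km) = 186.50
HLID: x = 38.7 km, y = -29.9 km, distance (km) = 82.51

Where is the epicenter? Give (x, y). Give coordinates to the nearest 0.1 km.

Circle about each station: x² + y² = 109.81²; (x + 53.9)² + (y + 77.5)² = 186.50²; (x − 38.7)² + (y + 29.9)² = 82.51².
Subtracting pairs of circle equations eliminates x²+y² and gives linear equations (the radical axes):
-107.8 x − 155.0 y = -13812.55
77.4 x − 59.8 y = 7642.04
Solving the 2×2 system: x ≈ 109.0, y ≈ 13.3 km.

x ≈ 109.0 km, y ≈ 13.3 km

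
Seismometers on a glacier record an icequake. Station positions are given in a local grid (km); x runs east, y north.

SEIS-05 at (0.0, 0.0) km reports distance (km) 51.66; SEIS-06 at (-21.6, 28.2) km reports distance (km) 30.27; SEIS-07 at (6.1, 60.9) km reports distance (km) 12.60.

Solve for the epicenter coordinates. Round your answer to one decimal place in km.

Circle about each station: x² + y² = 51.66²; (x + 21.6)² + (y − 28.2)² = 30.27²; (x − 6.1)² + (y − 60.9)² = 12.60².
Subtracting pairs of circle equations eliminates x²+y² and gives linear equations (the radical axes):
-43.2 x + 56.4 y = 3014.28
12.2 x + 121.8 y = 6256.02
Solving the 2×2 system: x ≈ -2.4, y ≈ 51.6 km.
Check against SEIS-05 (with the unrounded x, y): √(x²+y²) = 51.66 ≈ 51.66 km. ✓

(-2.4, 51.6)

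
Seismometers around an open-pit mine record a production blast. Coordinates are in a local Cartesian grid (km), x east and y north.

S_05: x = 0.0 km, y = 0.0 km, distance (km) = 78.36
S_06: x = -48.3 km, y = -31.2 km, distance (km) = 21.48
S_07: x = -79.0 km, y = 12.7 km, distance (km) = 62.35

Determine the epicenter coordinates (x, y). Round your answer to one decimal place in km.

Circle about each station: x² + y² = 78.36²; (x + 48.3)² + (y + 31.2)² = 21.48²; (x + 79.0)² + (y − 12.7)² = 62.35².
Subtracting pairs of circle equations eliminates x²+y² and gives linear equations (the radical axes):
-96.6 x − 62.4 y = 8985.23
-158.0 x + 25.4 y = 8655.06
Solving the 2×2 system: x ≈ -62.4, y ≈ -47.4 km.

(-62.4, -47.4)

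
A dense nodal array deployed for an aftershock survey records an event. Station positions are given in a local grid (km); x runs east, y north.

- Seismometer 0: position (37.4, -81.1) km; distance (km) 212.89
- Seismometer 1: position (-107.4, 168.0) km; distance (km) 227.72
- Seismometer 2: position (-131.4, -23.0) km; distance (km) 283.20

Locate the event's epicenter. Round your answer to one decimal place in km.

Circle about each station: (x − 37.4)² + (y + 81.1)² = 212.89²; (x + 107.4)² + (y − 168.0)² = 227.72²; (x + 131.4)² + (y + 23.0)² = 283.20².
Subtracting the Seismometer 0 equation from the Seismometer 1 and Seismometer 2 equations removes the quadratic terms:
-289.6 x + 498.2 y = 25248.54
-337.6 x + 116.2 y = -25061.10
Solving the 2×2 system: x ≈ 114.6, y ≈ 117.3 km.
Check against Seismometer 0 (with the unrounded x, y): √((x − 37.4)²+(y + 81.1)²) = 212.89 ≈ 212.89 km. ✓

(114.6, 117.3)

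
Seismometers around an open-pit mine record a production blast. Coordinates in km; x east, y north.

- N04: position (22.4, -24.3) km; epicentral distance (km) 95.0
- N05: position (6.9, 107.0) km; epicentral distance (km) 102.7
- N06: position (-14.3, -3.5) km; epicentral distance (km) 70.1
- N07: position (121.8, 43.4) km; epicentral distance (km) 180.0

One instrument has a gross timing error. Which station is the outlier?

Solve using three stations at a time. Using N04, N05, N07 (subtract circle equations pairwise → linear system) gives (x, y) ≈ (-57.4, 27.0).
Distances from that point to each station vs reported:
  N04: calculated 94.9 vs reported 95.0 → residual 0.1 km
  N05: calculated 102.6 vs reported 102.7 → residual 0.1 km
  N06: calculated 52.8 vs reported 70.1 → residual 17.3 km
  N07: calculated 179.9 vs reported 180.0 → residual 0.1 km
N04, N05, N07 are mutually consistent (residuals ≈ 0); N06 is off by 17.3 km.

N06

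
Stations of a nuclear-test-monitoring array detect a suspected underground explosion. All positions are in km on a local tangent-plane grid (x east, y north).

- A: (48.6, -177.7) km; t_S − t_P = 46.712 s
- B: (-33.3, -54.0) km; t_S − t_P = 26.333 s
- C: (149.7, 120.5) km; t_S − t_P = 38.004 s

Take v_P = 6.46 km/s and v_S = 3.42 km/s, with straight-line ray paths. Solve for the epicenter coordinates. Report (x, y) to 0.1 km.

Distance from S−P lag: d = Δt · v_P v_S / (v_P − v_S) = Δt · (6.46·3.42)/(6.46−3.42) ≈ 7.2675·Δt.
So d_A = 339.48, d_B = 191.38, d_C = 276.19 km.
Circle about each station: (x − 48.6)² + (y + 177.7)² = 339.48²; (x + 33.3)² + (y + 54.0)² = 191.38²; (x − 149.7)² + (y − 120.5)² = 276.19².
Subtracting the A equation from the B and C equations removes the quadratic terms:
-163.8 x + 247.4 y = 48706.01
202.2 x + 596.4 y = 41956.84
Solving the 2×2 system: x ≈ -126.4, y ≈ 113.2 km.

x ≈ -126.4 km, y ≈ 113.2 km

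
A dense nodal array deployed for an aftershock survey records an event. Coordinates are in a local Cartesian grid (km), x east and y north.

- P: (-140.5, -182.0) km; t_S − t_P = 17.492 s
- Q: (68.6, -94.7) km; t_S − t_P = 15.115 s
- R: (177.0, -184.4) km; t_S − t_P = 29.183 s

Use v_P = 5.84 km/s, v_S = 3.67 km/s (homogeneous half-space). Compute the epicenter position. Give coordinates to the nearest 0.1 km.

(-64.4, -26.9)

Distance from S−P lag: d = Δt · v_P v_S / (v_P − v_S) = Δt · (5.84·3.67)/(5.84−3.67) ≈ 9.8769·Δt.
So d_P = 172.77, d_Q = 149.29, d_R = 288.24 km.
Circle about each station: (x + 140.5)² + (y + 182.0)² = 172.77²; (x − 68.6)² + (y + 94.7)² = 149.29²; (x − 177.0)² + (y + 184.4)² = 288.24².
Subtracting the P equation from the Q and R equations removes the quadratic terms:
418.2 x + 174.6 y = -31628.23
635.0 x − 4.8 y = -40764.71
Solving the 2×2 system: x ≈ -64.4, y ≈ -26.9 km.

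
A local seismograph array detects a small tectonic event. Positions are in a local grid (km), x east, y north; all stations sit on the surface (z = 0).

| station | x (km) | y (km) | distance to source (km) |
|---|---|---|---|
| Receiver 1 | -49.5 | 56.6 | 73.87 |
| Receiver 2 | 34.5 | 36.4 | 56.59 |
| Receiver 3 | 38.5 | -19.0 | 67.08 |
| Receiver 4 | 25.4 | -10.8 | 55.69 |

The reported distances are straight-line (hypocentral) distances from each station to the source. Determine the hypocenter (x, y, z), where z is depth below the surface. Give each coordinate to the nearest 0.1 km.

Each station gives a sphere (x−x_i)² + (y−y_i)² + z² = d_i² (stations at z=0).
Subtracting the Receiver 1 sphere from Receiver 2 and Receiver 3: z² cancels, leaving linear equations in x and y:
168.0 x − 40.4 y = -884.25
176.0 x − 151.2 y = -2853.51
Solving: x ≈ -1.007, y ≈ 17.700 km (keep extra digits for the depth step; rounded: -1.0, 17.7).
Then from the Receiver 1 sphere: z² = 73.87² − (x + 49.5)² − (y − 56.6)² with x = -1.007, y = 17.700, so z ≈ 39.900 ≈ 39.9 km.

x ≈ -1.0 km, y ≈ 17.7 km, depth ≈ 39.9 km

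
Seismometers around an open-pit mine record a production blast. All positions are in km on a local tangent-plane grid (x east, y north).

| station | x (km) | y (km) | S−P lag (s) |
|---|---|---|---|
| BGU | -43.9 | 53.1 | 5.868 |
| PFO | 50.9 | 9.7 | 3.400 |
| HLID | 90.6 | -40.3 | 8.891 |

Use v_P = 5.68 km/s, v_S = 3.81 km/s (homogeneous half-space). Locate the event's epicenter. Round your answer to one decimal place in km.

(21.9, 36.3)

Distance from S−P lag: d = Δt · v_P v_S / (v_P − v_S) = Δt · (5.68·3.81)/(5.68−3.81) ≈ 11.5726·Δt.
So d_BGU = 67.91, d_PFO = 39.35, d_HLID = 102.89 km.
Circle about each station: (x + 43.9)² + (y − 53.1)² = 67.91²; (x − 50.9)² + (y − 9.7)² = 39.35²; (x − 90.6)² + (y + 40.3)² = 102.89².
Subtracting pairs of circle equations eliminates x²+y² and gives linear equations (the radical axes):
189.6 x − 86.8 y = 1001.43
269.0 x − 186.8 y = -888.95
Solving the 2×2 system: x ≈ 21.9, y ≈ 36.3 km.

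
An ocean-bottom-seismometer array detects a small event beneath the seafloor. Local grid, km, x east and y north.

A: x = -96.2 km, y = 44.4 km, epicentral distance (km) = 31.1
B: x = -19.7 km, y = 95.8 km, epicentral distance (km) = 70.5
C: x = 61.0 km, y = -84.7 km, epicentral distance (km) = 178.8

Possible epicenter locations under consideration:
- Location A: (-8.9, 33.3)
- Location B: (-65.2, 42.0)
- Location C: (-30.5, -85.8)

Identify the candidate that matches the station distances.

For each candidate, compare |candidate − station| to the reported distance:
Location A: residuals A 56.9, B 7.1, C 41.7 → max 56.9 km
Location B: residuals A 0.0, B 0.0, C 0.0 → max 0.0 km
Location C: residuals A 114.7, B 111.4, C 87.3 → max 114.7 km
Only Location B has all residuals ≈ 0.

Location B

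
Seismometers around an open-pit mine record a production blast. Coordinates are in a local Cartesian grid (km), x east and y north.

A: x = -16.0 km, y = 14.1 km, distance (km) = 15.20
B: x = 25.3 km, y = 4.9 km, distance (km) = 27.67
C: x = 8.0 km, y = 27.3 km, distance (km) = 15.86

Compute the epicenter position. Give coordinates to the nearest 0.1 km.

-0.8 km east, 14.1 km north

Circle about each station: (x + 16.0)² + (y − 14.1)² = 15.20²; (x − 25.3)² + (y − 4.9)² = 27.67²; (x − 8.0)² + (y − 27.3)² = 15.86².
Subtracting pairs of circle equations eliminates x²+y² and gives linear equations (the radical axes):
82.6 x − 18.4 y = -325.30
48.0 x + 26.4 y = 333.98
Solving the 2×2 system: x ≈ -0.8, y ≈ 14.1 km.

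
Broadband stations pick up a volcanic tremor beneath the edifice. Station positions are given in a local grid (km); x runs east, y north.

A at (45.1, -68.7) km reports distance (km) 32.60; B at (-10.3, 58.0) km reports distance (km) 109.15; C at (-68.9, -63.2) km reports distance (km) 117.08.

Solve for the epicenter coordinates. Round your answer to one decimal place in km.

Circle about each station: (x − 45.1)² + (y + 68.7)² = 32.60²; (x + 10.3)² + (y − 58.0)² = 109.15²; (x + 68.9)² + (y + 63.2)² = 117.08².
Subtracting the A equation from the B and C equations removes the quadratic terms:
-110.8 x + 253.4 y = -14134.57
-228.0 x + 11.0 y = -10657.22
Solving the 2×2 system: x ≈ 45.0, y ≈ -36.1 km.

45.0 km east, -36.1 km north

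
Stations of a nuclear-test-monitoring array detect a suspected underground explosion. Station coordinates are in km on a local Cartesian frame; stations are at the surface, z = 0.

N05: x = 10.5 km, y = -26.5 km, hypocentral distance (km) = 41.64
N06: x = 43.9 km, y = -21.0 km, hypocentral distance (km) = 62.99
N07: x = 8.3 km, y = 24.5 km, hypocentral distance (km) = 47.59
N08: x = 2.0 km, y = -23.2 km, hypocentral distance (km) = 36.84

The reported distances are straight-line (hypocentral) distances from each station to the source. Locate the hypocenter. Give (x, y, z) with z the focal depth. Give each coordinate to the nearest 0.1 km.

x ≈ -9.0 km, y ≈ -7.0 km, depth ≈ 31.2 km

Each station gives a sphere (x−x_i)² + (y−y_i)² + z² = d_i² (stations at z=0).
Subtracting the N05 sphere from N06 and N07: z² cancels, leaving linear equations in x and y:
66.8 x + 11.0 y = -678.14
-4.4 x + 102.0 y = -674.28
Solving: x ≈ -8.999, y ≈ -6.999 km (keep extra digits for the depth step; rounded: -9.0, -7.0).
Then from the N05 sphere: z² = 41.64² − (x − 10.5)² − (y + 26.5)² with x = -8.999, y = -6.999, so z ≈ 31.199 ≈ 31.2 km.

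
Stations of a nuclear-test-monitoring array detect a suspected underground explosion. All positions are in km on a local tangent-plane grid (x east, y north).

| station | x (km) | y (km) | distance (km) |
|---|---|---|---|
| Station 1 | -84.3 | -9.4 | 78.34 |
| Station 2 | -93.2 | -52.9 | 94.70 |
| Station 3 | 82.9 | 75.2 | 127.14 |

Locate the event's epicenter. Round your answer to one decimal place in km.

(-6.2, -15.5)

Circle about each station: (x + 84.3)² + (y + 9.4)² = 78.34²; (x + 93.2)² + (y + 52.9)² = 94.70²; (x − 82.9)² + (y − 75.2)² = 127.14².
Subtracting the Station 1 equation from the Station 2 and Station 3 equations removes the quadratic terms:
-17.8 x − 87.0 y = 1458.87
334.4 x + 169.2 y = -4694.82
Solving the 2×2 system: x ≈ -6.2, y ≈ -15.5 km.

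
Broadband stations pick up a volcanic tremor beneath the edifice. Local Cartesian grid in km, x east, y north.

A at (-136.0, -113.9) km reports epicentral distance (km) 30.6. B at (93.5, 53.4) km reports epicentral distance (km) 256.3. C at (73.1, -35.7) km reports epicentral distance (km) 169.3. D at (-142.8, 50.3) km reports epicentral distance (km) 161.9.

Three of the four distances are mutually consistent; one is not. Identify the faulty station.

Solve using three stations at a time. Using A, B, D (subtract circle equations pairwise → linear system) gives (x, y) ≈ (-106.1, -107.4).
Distances from that point to each station vs reported:
  A: calculated 30.6 vs reported 30.6 → residual 0.0 km
  B: calculated 256.3 vs reported 256.3 → residual 0.0 km
  C: calculated 193.0 vs reported 169.3 → residual 23.7 km
  D: calculated 161.9 vs reported 161.9 → residual 0.0 km
A, B, D are mutually consistent (residuals ≈ 0); C is off by 23.7 km.

C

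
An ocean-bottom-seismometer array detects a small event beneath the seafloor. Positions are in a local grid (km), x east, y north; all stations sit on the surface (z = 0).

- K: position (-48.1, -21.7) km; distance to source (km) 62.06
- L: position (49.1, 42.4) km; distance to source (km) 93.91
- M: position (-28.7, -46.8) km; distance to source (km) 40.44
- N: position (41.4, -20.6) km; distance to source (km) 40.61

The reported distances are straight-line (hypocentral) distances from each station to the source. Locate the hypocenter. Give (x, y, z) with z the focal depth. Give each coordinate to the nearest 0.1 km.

Each station gives a sphere (x−x_i)² + (y−y_i)² + z² = d_i² (stations at z=0).
Subtracting the K sphere from L and M: z² cancels, leaving linear equations in x and y:
194.4 x + 128.2 y = -3543.57
38.8 x − 50.2 y = 2445.48
Solving: x ≈ 9.205, y ≈ -41.600 km (keep extra digits for the depth step; rounded: 9.2, -41.6).
Then from the K sphere: z² = 62.06² − (x + 48.1)² − (y + 21.7)² with x = 9.205, y = -41.600, so z ≈ 13.098 ≈ 13.1 km.

x ≈ 9.2 km, y ≈ -41.6 km, depth ≈ 13.1 km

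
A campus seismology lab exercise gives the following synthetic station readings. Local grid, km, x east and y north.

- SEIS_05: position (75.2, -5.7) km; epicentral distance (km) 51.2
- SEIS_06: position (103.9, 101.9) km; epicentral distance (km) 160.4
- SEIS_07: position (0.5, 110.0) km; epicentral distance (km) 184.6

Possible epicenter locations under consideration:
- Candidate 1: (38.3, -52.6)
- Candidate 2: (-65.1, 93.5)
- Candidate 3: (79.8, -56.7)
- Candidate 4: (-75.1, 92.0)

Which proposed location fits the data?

Candidate 3

For each candidate, compare |candidate − station| to the reported distance:
Candidate 1: residuals SEIS_05 8.5, SEIS_06 7.4, SEIS_07 17.7 → max 17.7 km
Candidate 2: residuals SEIS_05 120.6, SEIS_06 8.8, SEIS_07 117.0 → max 120.6 km
Candidate 3: residuals SEIS_05 0.0, SEIS_06 0.0, SEIS_07 0.0 → max 0.0 km
Candidate 4: residuals SEIS_05 128.1, SEIS_06 18.9, SEIS_07 106.9 → max 128.1 km
Only Candidate 3 has all residuals ≈ 0.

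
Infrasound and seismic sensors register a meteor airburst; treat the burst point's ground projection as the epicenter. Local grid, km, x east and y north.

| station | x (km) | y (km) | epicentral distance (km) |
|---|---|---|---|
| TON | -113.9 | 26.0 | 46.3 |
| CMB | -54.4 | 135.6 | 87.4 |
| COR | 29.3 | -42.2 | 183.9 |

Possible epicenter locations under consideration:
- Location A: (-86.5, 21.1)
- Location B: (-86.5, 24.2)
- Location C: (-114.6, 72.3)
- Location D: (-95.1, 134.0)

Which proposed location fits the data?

Location C

For each candidate, compare |candidate − station| to the reported distance:
Location A: residuals TON 18.5, CMB 31.5, COR 51.9 → max 51.9 km
Location B: residuals TON 18.8, CMB 28.5, COR 50.4 → max 50.4 km
Location C: residuals TON 0.0, CMB 0.0, COR 0.0 → max 0.0 km
Location D: residuals TON 63.3, CMB 46.7, COR 31.8 → max 63.3 km
Only Location C has all residuals ≈ 0.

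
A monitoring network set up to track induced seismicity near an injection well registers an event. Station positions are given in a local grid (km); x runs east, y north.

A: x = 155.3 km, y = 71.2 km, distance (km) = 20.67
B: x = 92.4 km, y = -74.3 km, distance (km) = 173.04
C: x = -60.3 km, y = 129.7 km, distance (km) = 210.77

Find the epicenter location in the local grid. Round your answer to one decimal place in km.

x ≈ 146.7 km, y ≈ 90.0 km

Circle about each station: (x − 155.3)² + (y − 71.2)² = 20.67²; (x − 92.4)² + (y + 74.3)² = 173.04²; (x + 60.3)² + (y − 129.7)² = 210.77².
Subtracting the A equation from the B and C equations removes the quadratic terms:
-125.8 x − 291.0 y = -44644.87
-431.2 x + 117.0 y = -52726.09
Solving the 2×2 system: x ≈ 146.7, y ≈ 90.0 km.
Check against A (with the unrounded x, y): √((x − 155.3)²+(y − 71.2)²) = 20.68 ≈ 20.67 km. ✓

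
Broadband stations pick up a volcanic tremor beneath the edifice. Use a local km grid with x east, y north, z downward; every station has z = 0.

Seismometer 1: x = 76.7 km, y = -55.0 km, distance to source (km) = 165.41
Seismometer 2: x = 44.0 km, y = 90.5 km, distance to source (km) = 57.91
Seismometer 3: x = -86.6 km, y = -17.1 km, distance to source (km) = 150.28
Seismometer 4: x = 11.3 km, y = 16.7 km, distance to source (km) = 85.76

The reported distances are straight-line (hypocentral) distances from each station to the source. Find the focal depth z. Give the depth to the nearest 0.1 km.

46.4 km

Each station gives a sphere (x−x_i)² + (y−y_i)² + z² = d_i² (stations at z=0).
Subtracting the Seismometer 1 sphere from Seismometer 2 and Seismometer 3: z² cancels, leaving linear equations in x and y:
-65.4 x + 291.0 y = 25225.26
-326.6 x + 75.8 y = 3660.47
Solving: x ≈ 9.401, y ≈ 88.798 km (keep extra digits for the depth step; rounded: 9.4, 88.8).
Then from the Seismometer 1 sphere: z² = 165.41² − (x − 76.7)² − (y + 55.0)² with x = 9.401, y = 88.798, so z ≈ 46.405 ≈ 46.4 km.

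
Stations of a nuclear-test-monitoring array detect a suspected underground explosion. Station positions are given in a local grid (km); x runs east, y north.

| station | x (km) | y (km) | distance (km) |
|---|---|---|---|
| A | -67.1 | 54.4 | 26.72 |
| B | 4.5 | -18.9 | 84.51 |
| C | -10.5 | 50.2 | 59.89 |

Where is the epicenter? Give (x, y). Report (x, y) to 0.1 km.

Circle about each station: (x + 67.1)² + (y − 54.4)² = 26.72²; (x − 4.5)² + (y + 18.9)² = 84.51²; (x + 10.5)² + (y − 50.2)² = 59.89².
Subtracting the A equation from the B and C equations removes the quadratic terms:
143.2 x − 146.6 y = -13512.29
113.2 x − 8.4 y = -7704.33
Solving the 2×2 system: x ≈ -66.0, y ≈ 27.7 km.

x ≈ -66.0 km, y ≈ 27.7 km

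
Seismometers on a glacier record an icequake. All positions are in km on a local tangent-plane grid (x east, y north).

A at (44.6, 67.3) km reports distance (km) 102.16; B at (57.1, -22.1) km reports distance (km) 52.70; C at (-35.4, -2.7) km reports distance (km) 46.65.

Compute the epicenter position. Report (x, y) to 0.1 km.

(4.6, -26.7)

Circle about each station: (x − 44.6)² + (y − 67.3)² = 102.16²; (x − 57.1)² + (y + 22.1)² = 52.70²; (x + 35.4)² + (y + 2.7)² = 46.65².
Subtracting pairs of circle equations eliminates x²+y² and gives linear equations (the radical axes):
25.0 x − 178.8 y = 4889.75
-160.0 x − 140.0 y = 3002.44
Solving the 2×2 system: x ≈ 4.6, y ≈ -26.7 km.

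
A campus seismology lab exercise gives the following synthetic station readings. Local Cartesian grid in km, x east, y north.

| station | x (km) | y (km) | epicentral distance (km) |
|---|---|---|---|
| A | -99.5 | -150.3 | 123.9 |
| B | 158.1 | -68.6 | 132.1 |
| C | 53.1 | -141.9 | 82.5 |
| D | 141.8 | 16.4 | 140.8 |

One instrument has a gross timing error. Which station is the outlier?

A

Solve using three stations at a time. Using B, C, D (subtract circle equations pairwise → linear system) gives (x, y) ≈ (26.0, -63.8).
Distances from that point to each station vs reported:
  A: calculated 152.4 vs reported 123.9 → residual 28.5 km
  B: calculated 132.2 vs reported 132.1 → residual 0.1 km
  C: calculated 82.6 vs reported 82.5 → residual 0.1 km
  D: calculated 140.9 vs reported 140.8 → residual 0.1 km
B, C, D are mutually consistent (residuals ≈ 0); A is off by 28.5 km.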